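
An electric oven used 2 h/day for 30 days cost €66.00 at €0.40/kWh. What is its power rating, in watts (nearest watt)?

Energy = €66.00 ÷ €0.40/kWh = 165 kWh
Runtime = 2 h/day × 30 days = 60 h
Power = 165 kWh ÷ 60 h = 2.75 kW = 2750 W

2750 W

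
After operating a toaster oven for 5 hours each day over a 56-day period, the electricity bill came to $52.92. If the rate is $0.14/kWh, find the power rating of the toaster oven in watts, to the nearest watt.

1350 W

Energy = $52.92 ÷ $0.14/kWh = 378 kWh
Runtime = 5 h/day × 56 days = 280 h
Power = 378 kWh ÷ 280 h = 1.35 kW = 1350 W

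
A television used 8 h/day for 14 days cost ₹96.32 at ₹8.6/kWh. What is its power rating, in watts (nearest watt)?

Energy = ₹96.32 ÷ ₹8.6/kWh = 11.2 kWh
Runtime = 8 h/day × 14 days = 112 h
Power = 11.2 kWh ÷ 112 h = 0.1 kW = 100 W

100 W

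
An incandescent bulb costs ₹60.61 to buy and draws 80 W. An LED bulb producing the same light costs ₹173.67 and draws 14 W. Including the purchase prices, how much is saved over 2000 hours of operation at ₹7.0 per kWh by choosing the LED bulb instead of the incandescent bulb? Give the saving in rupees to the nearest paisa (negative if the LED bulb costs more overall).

incandescent bulb: ₹60.61 + (80/1000) kW × 2000 h × ₹7.0 = ₹60.61 + ₹1120 = ₹1180.61
LED bulb: ₹173.67 + (14/1000) kW × 2000 h × ₹7.0 = ₹173.67 + ₹196 = ₹369.67
Saving = ₹1180.61 − ₹369.67 = ₹810.94

₹810.94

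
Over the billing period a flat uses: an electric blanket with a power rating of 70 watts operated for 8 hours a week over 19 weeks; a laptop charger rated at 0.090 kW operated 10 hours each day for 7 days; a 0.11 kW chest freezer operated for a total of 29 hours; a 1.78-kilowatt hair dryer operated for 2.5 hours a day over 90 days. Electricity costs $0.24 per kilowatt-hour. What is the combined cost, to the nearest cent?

electric blanket: Runtime = 8 h/week × 19 weeks = 152 h
electric blanket: 0.07 kW × 152 h = 10.64 kWh
laptop charger: Runtime = 10 h/day × 7 days = 70 h
laptop charger: 0.09 kW × 70 h = 6.3 kWh
chest freezer: 0.11 kW × 29 h = 3.19 kWh
hair dryer: Runtime = 2.5 h/day × 90 days = 225 h
hair dryer: 1.78 kW × 225 h = 400.5 kWh
Total energy = 420.63 kWh
Cost = 420.63 × $0.24 = $100.95

$100.95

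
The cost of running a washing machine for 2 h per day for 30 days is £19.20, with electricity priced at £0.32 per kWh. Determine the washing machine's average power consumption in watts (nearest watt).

1000 W

Energy = £19.20 ÷ £0.32/kWh = 60 kWh
Runtime = 2 h/day × 30 days = 60 h
Power = 60 kWh ÷ 60 h = 1 kW = 1000 W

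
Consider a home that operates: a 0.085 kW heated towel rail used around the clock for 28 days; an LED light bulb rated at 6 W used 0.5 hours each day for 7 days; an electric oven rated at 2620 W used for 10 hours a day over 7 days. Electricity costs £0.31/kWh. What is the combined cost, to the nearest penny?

heated towel rail: Runtime = 24 h × 28 = 672 h
heated towel rail: 0.085 kW × 672 h = 57.12 kWh
LED light bulb: Runtime = 0.5 h/day × 7 days = 3.5 h
LED light bulb: 0.006 kW × 3.5 h = 0.021 kWh
electric oven: Runtime = 10 h/day × 7 days = 70 h
electric oven: 2.62 kW × 70 h = 183.4 kWh
Total energy = 240.541 kWh
Cost = 240.541 × £0.31 = £74.57

£74.57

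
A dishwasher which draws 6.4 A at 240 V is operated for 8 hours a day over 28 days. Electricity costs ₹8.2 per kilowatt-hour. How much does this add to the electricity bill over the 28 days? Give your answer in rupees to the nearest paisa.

Power = 6.4 A × 240 V = 1536 W = 1.536 kW
Runtime = 8 h/day × 28 days = 224 h
Energy = 1.536 kW × 224 h = 344.064 kWh
Cost = 344.064 kWh × ₹8.2/kWh = ₹2821.32

₹2821.32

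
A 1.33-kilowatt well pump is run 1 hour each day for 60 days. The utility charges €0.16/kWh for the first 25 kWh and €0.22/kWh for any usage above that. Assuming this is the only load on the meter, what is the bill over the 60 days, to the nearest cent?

€16.06

Runtime = 1 h/day × 60 days = 60 h
Energy = 1.33 kW × 60 h = 79.8 kWh
Tier 1 (0–25 kWh): 25 × €0.16 = €4
Above 25 kWh: 54.8 × €0.22 = €12.056
Bill = €16.06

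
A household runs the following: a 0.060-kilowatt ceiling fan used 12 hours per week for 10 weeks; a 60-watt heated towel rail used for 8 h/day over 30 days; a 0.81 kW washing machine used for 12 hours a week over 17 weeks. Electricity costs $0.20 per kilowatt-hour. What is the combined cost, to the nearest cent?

$37.37

ceiling fan: Runtime = 12 h/week × 10 weeks = 120 h
ceiling fan: 0.06 kW × 120 h = 7.2 kWh
heated towel rail: Runtime = 8 h/day × 30 days = 240 h
heated towel rail: 0.06 kW × 240 h = 14.4 kWh
washing machine: Runtime = 12 h/week × 17 weeks = 204 h
washing machine: 0.81 kW × 204 h = 165.24 kWh
Total energy = 186.84 kWh
Cost = 186.84 × $0.20 = $37.37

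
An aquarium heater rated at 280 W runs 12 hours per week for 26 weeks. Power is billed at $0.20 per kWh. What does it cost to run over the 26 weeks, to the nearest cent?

$17.47

Runtime = 12 h/week × 26 weeks = 312 h
Energy = 0.28 kW × 312 h = 87.36 kWh
Cost = 87.36 kWh × $0.20/kWh = $17.47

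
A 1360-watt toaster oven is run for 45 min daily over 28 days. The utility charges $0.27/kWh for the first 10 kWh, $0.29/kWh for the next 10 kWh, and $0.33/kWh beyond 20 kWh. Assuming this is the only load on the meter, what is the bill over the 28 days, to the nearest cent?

Runtime = 45 min × 28 = 1260 min = 21 h
Energy = 1.36 kW × 21 h = 28.56 kWh
Tier 1 (0–10 kWh): 10 × $0.27 = $2.7
Tier 2 (10–20 kWh): 10 × $0.29 = $2.9
Above 20 kWh: 8.56 × $0.33 = $2.8248
Bill = $8.42

$8.42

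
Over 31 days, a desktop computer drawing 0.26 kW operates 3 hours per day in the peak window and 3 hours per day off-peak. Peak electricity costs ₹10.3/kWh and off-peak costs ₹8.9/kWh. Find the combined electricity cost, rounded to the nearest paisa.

₹464.26

Peak energy = 0.26 kW × 3 h × 31 = 24.18 kWh
Off-peak energy = 0.26 kW × 3 h × 31 = 24.18 kWh
Cost = 24.18 × ₹10.3 + 24.18 × ₹8.9 = ₹249.054 + ₹215.202 = ₹464.26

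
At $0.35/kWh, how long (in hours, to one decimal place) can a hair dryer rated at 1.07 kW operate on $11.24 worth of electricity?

Energy available = $11.24 ÷ $0.35/kWh = 32.1143 kWh
Hours = 32.1143 kWh ÷ 1.07 kW = 30.0 h

30.0 h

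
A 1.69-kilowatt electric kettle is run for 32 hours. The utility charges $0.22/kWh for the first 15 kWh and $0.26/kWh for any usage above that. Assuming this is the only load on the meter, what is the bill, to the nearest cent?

$13.46

Energy = 1.69 kW × 32 h = 54.08 kWh
Tier 1 (0–15 kWh): 15 × $0.22 = $3.3
Above 15 kWh: 39.08 × $0.26 = $10.1608
Bill = $13.46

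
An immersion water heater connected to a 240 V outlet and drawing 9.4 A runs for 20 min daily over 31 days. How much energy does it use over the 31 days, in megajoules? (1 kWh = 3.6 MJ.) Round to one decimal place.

83.9 MJ

Power = 9.4 A × 240 V = 2256 W = 2.256 kW
Runtime = 20 min × 31 = 620 min = 10.333333… h
Energy = 2.256 kW × 10.333333… h = 23.312 kWh
= 23.312 × 3.6 MJ = 83.9 MJ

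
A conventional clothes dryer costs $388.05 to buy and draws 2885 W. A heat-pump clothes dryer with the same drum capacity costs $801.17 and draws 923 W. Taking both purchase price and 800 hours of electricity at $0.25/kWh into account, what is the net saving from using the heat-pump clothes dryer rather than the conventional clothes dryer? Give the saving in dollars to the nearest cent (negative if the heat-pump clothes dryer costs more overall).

conventional clothes dryer: $388.05 + (2885/1000) kW × 800 h × $0.25 = $388.05 + $577 = $965.05
heat-pump clothes dryer: $801.17 + (923/1000) kW × 800 h × $0.25 = $801.17 + $184.6 = $985.77
Saving = $965.05 − $985.77 = −$20.72

-$20.72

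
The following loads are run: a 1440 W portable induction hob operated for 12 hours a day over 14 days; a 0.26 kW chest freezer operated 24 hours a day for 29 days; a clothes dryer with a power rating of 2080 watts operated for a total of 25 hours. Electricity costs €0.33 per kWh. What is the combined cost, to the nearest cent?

portable induction hob: Runtime = 12 h/day × 14 days = 168 h
portable induction hob: 1.44 kW × 168 h = 241.92 kWh
chest freezer: Runtime = 24 h × 29 = 696 h
chest freezer: 0.26 kW × 696 h = 180.96 kWh
clothes dryer: 2.08 kW × 25 h = 52 kWh
Total energy = 474.88 kWh
Cost = 474.88 × €0.33 = €156.71

€156.71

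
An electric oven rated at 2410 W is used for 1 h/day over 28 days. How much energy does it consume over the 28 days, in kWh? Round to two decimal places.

67.48 kWh

Runtime = 1 h/day × 28 days = 28 h
Energy = 2.41 kW × 28 h = 67.48 kWh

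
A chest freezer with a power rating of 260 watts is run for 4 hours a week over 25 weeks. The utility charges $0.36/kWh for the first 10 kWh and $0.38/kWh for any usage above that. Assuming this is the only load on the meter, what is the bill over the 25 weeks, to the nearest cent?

$9.68

Runtime = 4 h/week × 25 weeks = 100 h
Energy = 0.26 kW × 100 h = 26 kWh
Tier 1 (0–10 kWh): 10 × $0.36 = $3.6
Above 10 kWh: 16 × $0.38 = $6.08
Bill = $9.68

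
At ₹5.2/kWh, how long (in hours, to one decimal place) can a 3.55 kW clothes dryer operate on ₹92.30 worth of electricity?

5.0 h

Energy available = ₹92.30 ÷ ₹5.2/kWh = 17.75 kWh
Hours = 17.75 kWh ÷ 3.55 kW = 5.0 h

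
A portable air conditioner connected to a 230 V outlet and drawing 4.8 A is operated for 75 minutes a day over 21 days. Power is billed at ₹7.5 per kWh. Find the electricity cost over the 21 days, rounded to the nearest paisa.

₹217.35

Power = 4.8 A × 230 V = 1104 W = 1.104 kW
Runtime = 75 min × 21 = 1575 min = 26.25 h
Energy = 1.104 kW × 26.25 h = 28.98 kWh
Cost = 28.98 kWh × ₹7.5/kWh = ₹217.35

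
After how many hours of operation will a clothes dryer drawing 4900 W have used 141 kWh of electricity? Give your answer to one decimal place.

Hours = 141 kWh ÷ 4.9 kW = 28.8 h

28.8 h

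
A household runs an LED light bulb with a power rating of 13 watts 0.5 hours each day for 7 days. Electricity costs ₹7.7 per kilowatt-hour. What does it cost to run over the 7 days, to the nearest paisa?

Runtime = 0.5 h/day × 7 days = 3.5 h
Energy = 0.013 kW × 3.5 h = 0.0455 kWh
Cost = 0.0455 kWh × ₹7.7/kWh = ₹0.35

₹0.35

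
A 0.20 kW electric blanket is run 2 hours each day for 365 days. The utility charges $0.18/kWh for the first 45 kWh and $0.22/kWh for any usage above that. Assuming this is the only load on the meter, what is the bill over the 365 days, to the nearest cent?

Runtime = 2 h/day × 365 days = 730 h
Energy = 0.2 kW × 730 h = 146 kWh
Tier 1 (0–45 kWh): 45 × $0.18 = $8.1
Above 45 kWh: 101 × $0.22 = $22.22
Bill = $30.32

$30.32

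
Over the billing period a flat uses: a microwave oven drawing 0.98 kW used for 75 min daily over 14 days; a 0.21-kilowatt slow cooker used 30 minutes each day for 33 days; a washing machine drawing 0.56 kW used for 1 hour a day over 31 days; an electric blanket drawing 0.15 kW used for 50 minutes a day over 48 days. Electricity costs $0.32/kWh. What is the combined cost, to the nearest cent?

$14.07

microwave oven: Runtime = 75 min × 14 = 1050 min = 17.5 h
microwave oven: 0.98 kW × 17.5 h = 17.15 kWh
slow cooker: Runtime = 30 min × 33 = 990 min = 16.5 h
slow cooker: 0.21 kW × 16.5 h = 3.465 kWh
washing machine: Runtime = 1 h/day × 31 days = 31 h
washing machine: 0.56 kW × 31 h = 17.36 kWh
electric blanket: Runtime = 50 min × 48 = 2400 min = 40 h
electric blanket: 0.15 kW × 40 h = 6 kWh
Total energy = 43.975 kWh
Cost = 43.975 × $0.32 = $14.07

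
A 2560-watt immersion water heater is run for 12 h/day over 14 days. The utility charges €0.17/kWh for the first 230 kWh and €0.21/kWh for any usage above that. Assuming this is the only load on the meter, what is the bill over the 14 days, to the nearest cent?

Runtime = 12 h/day × 14 days = 168 h
Energy = 2.56 kW × 168 h = 430.08 kWh
Tier 1 (0–230 kWh): 230 × €0.17 = €39.1
Above 230 kWh: 200.08 × €0.21 = €42.0168
Bill = €81.12

€81.12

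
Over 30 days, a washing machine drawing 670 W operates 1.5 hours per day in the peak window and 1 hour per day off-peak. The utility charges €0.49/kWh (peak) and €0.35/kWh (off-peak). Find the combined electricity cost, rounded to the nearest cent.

Peak energy = 0.67 kW × 1.5 h × 30 = 30.15 kWh
Off-peak energy = 0.67 kW × 1 h × 30 = 20.1 kWh
Cost = 30.15 × €0.49 + 20.1 × €0.35 = €14.7735 + €7.035 = €21.81

€21.81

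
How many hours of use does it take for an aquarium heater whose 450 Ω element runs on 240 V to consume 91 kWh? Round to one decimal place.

Power = V²/R = 240²/450 = 128 W = 0.128 kW
Hours = 91 kWh ÷ 0.128 kW = 710.9 h

710.9 h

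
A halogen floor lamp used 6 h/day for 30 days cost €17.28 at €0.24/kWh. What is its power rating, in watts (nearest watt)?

Energy = €17.28 ÷ €0.24/kWh = 72 kWh
Runtime = 6 h/day × 30 days = 180 h
Power = 72 kWh ÷ 180 h = 0.4 kW = 400 W

400 W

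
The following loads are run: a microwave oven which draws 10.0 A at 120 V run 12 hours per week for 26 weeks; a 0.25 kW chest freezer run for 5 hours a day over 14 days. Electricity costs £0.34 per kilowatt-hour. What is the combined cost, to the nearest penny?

microwave oven: Power = 10.0 A × 120 V = 1200 W = 1.2 kW
microwave oven: Runtime = 12 h/week × 26 weeks = 312 h
microwave oven: 1.2 kW × 312 h = 374.4 kWh
chest freezer: Runtime = 5 h/day × 14 days = 70 h
chest freezer: 0.25 kW × 70 h = 17.5 kWh
Total energy = 391.9 kWh
Cost = 391.9 × £0.34 = £133.25

£133.25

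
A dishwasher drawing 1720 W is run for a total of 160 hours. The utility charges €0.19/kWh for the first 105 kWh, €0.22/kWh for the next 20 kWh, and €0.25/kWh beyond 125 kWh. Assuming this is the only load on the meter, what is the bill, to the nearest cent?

€61.90

Energy = 1.72 kW × 160 h = 275.2 kWh
Tier 1 (0–105 kWh): 105 × €0.19 = €19.95
Tier 2 (105–125 kWh): 20 × €0.22 = €4.4
Above 125 kWh: 150.2 × €0.25 = €37.55
Bill = €61.90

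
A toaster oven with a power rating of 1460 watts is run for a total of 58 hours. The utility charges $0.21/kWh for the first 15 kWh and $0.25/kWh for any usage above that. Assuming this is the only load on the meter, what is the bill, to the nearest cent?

Energy = 1.46 kW × 58 h = 84.68 kWh
Tier 1 (0–15 kWh): 15 × $0.21 = $3.15
Above 15 kWh: 69.68 × $0.25 = $17.42
Bill = $20.57

$20.57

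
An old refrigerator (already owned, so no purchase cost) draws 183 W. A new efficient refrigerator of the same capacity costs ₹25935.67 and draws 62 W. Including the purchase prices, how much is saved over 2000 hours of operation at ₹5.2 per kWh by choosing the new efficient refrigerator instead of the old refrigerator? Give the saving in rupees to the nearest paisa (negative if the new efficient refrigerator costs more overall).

old refrigerator: ₹0.00 + (183/1000) kW × 2000 h × ₹5.2 = ₹0.00 + ₹1903.2 = ₹1903.2
new efficient refrigerator: ₹25935.67 + (62/1000) kW × 2000 h × ₹5.2 = ₹25935.67 + ₹644.8 = ₹26580.47
Saving = ₹1903.2 − ₹26580.47 = −₹24677.27

-₹24677.27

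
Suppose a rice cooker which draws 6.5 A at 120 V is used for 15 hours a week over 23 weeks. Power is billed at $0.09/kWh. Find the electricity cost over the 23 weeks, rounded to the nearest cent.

$24.22

Power = 6.5 A × 120 V = 780 W = 0.78 kW
Runtime = 15 h/week × 23 weeks = 345 h
Energy = 0.78 kW × 345 h = 269.1 kWh
Cost = 269.1 kWh × $0.09/kWh = $24.22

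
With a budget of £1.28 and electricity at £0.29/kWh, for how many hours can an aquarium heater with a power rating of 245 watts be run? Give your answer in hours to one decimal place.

18.0 h

Energy available = £1.28 ÷ £0.29/kWh = 4.4138 kWh
Hours = 4.4138 kWh ÷ 0.245 kW = 18.0 h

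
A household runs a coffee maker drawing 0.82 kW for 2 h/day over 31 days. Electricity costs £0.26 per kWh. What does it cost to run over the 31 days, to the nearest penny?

£13.22

Runtime = 2 h/day × 31 days = 62 h
Energy = 0.82 kW × 62 h = 50.84 kWh
Cost = 50.84 kWh × £0.26/kWh = £13.22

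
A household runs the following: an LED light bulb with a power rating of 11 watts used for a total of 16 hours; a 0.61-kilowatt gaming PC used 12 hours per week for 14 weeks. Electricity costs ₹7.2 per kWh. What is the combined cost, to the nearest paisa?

₹739.12

LED light bulb: 0.011 kW × 16 h = 0.176 kWh
gaming PC: Runtime = 12 h/week × 14 weeks = 168 h
gaming PC: 0.61 kW × 168 h = 102.48 kWh
Total energy = 102.656 kWh
Cost = 102.656 × ₹7.2 = ₹739.12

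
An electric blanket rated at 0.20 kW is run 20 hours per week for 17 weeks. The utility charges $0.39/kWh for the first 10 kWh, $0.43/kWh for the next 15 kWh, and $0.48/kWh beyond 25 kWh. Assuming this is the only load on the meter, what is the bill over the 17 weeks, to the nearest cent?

$30.99

Runtime = 20 h/week × 17 weeks = 340 h
Energy = 0.2 kW × 340 h = 68 kWh
Tier 1 (0–10 kWh): 10 × $0.39 = $3.9
Tier 2 (10–25 kWh): 15 × $0.43 = $6.45
Above 25 kWh: 43 × $0.48 = $20.64
Bill = $30.99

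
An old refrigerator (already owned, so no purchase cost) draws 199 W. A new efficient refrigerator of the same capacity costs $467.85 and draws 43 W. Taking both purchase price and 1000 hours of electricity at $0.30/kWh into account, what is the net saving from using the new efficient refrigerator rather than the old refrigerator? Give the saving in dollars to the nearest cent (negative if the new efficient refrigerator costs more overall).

old refrigerator: $0.00 + (199/1000) kW × 1000 h × $0.30 = $0.00 + $59.7 = $59.7
new efficient refrigerator: $467.85 + (43/1000) kW × 1000 h × $0.30 = $467.85 + $12.9 = $480.75
Saving = $59.7 − $480.75 = −$421.05

-$421.05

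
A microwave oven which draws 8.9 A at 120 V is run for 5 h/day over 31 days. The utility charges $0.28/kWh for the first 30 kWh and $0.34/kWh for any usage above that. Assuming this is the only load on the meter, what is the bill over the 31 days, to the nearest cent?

Power = 8.9 A × 120 V = 1068 W = 1.068 kW
Runtime = 5 h/day × 31 days = 155 h
Energy = 1.068 kW × 155 h = 165.54 kWh
Tier 1 (0–30 kWh): 30 × $0.28 = $8.4
Above 30 kWh: 135.54 × $0.34 = $46.0836
Bill = $54.48

$54.48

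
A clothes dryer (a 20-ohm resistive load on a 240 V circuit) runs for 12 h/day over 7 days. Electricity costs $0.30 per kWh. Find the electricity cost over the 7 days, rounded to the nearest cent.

Power = V²/R = 240²/20 = 2880 W = 2.88 kW
Runtime = 12 h/day × 7 days = 84 h
Energy = 2.88 kW × 84 h = 241.92 kWh
Cost = 241.92 kWh × $0.30/kWh = $72.58

$72.58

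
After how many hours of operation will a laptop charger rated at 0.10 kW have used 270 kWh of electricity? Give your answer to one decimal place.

Hours = 270 kWh ÷ 0.1 kW = 2700.0 h

2700.0 h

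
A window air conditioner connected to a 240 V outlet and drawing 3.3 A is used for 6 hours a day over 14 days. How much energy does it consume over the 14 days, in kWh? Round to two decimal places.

66.53 kWh

Power = 3.3 A × 240 V = 792 W = 0.792 kW
Runtime = 6 h/day × 14 days = 84 h
Energy = 0.792 kW × 84 h = 66.528 kWh ≈ 66.53 kWh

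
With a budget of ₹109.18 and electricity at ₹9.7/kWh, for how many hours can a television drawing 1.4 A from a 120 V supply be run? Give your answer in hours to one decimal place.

67.0 h

Power = 1.4 A × 120 V = 168 W = 0.168 kW
Energy available = ₹109.18 ÷ ₹9.7/kWh = 11.2557 kWh
Hours = 11.2557 kWh ÷ 0.168 kW = 67.0 h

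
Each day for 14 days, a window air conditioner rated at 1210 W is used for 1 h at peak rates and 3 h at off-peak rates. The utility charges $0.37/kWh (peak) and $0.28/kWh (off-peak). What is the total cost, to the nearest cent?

$20.50

Peak energy = 1.21 kW × 1 h × 14 = 16.94 kWh
Off-peak energy = 1.21 kW × 3 h × 14 = 50.82 kWh
Cost = 16.94 × $0.37 + 50.82 × $0.28 = $6.2678 + $14.2296 = $20.50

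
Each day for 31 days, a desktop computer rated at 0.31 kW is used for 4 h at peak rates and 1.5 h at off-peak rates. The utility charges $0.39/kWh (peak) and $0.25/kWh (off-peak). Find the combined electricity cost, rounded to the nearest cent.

Peak energy = 0.31 kW × 4 h × 31 = 38.44 kWh
Off-peak energy = 0.31 kW × 1.5 h × 31 = 14.415 kWh
Cost = 38.44 × $0.39 + 14.415 × $0.25 = $14.9916 + $3.60375 = $18.60

$18.60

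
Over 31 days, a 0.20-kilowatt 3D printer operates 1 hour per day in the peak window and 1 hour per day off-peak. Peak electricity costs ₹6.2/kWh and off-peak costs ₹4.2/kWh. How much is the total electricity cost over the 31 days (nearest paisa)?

Peak energy = 0.2 kW × 1 h × 31 = 6.2 kWh
Off-peak energy = 0.2 kW × 1 h × 31 = 6.2 kWh
Cost = 6.2 × ₹6.2 + 6.2 × ₹4.2 = ₹38.44 + ₹26.04 = ₹64.48

₹64.48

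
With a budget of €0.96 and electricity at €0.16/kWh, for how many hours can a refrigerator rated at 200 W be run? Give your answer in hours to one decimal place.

30.0 h

Energy available = €0.96 ÷ €0.16/kWh = 6 kWh
Hours = 6 kWh ÷ 0.2 kW = 30.0 h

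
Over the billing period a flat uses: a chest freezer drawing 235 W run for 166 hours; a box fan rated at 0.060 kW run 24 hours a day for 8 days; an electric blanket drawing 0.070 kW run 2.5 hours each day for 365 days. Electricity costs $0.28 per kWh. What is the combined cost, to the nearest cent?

chest freezer: 0.235 kW × 166 h = 39.01 kWh
box fan: Runtime = 24 h × 8 = 192 h
box fan: 0.06 kW × 192 h = 11.52 kWh
electric blanket: Runtime = 2.5 h/day × 365 days = 912.5 h
electric blanket: 0.07 kW × 912.5 h = 63.875 kWh
Total energy = 114.405 kWh
Cost = 114.405 × $0.28 = $32.03

$32.03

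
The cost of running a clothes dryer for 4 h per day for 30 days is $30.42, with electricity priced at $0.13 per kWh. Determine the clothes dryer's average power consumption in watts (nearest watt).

Energy = $30.42 ÷ $0.13/kWh = 234 kWh
Runtime = 4 h/day × 30 days = 120 h
Power = 234 kWh ÷ 120 h = 1.95 kW = 1950 W

1950 W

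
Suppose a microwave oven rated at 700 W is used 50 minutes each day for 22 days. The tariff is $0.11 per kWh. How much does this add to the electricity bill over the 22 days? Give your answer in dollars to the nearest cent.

$1.41

Runtime = 50 min × 22 = 1100 min = 18.333333… h
Energy = 0.7 kW × 18.333333… h = 12.833333… kWh
Cost = 12.833333… kWh × $0.11/kWh = $1.41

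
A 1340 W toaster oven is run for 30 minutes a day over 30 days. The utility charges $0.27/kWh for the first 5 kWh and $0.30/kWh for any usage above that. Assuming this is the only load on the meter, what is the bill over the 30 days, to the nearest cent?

$5.88

Runtime = 30 min × 30 = 900 min = 15 h
Energy = 1.34 kW × 15 h = 20.1 kWh
Tier 1 (0–5 kWh): 5 × $0.27 = $1.35
Above 5 kWh: 15.1 × $0.30 = $4.53
Bill = $5.88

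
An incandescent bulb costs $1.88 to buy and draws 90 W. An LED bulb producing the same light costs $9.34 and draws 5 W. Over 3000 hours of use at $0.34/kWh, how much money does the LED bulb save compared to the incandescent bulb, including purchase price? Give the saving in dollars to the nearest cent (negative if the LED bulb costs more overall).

incandescent bulb: $1.88 + (90/1000) kW × 3000 h × $0.34 = $1.88 + $91.8 = $93.68
LED bulb: $9.34 + (5/1000) kW × 3000 h × $0.34 = $9.34 + $5.1 = $14.44
Saving = $93.68 − $14.44 = $79.24

$79.24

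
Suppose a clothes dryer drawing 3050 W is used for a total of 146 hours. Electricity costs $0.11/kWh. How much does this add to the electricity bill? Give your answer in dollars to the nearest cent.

Energy = 3.05 kW × 146 h = 445.3 kWh
Cost = 445.3 kWh × $0.11/kWh = $48.98

$48.98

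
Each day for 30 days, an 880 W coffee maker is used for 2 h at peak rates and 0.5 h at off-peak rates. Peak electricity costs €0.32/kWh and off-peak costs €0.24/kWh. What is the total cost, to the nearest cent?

Peak energy = 0.88 kW × 2 h × 30 = 52.8 kWh
Off-peak energy = 0.88 kW × 0.5 h × 30 = 13.2 kWh
Cost = 52.8 × €0.32 + 13.2 × €0.24 = €16.896 + €3.168 = €20.06

€20.06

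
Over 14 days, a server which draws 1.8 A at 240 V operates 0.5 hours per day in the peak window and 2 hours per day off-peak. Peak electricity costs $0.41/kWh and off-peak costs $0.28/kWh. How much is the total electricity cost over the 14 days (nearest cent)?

Power = 1.8 A × 240 V = 432 W = 0.432 kW
Peak energy = 0.432 kW × 0.5 h × 14 = 3.024 kWh
Off-peak energy = 0.432 kW × 2 h × 14 = 12.096 kWh
Cost = 3.024 × $0.41 + 12.096 × $0.28 = $1.23984 + $3.38688 = $4.63

$4.63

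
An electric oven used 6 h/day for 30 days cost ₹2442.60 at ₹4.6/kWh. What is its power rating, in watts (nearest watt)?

2950 W

Energy = ₹2442.60 ÷ ₹4.6/kWh = 531 kWh
Runtime = 6 h/day × 30 days = 180 h
Power = 531 kWh ÷ 180 h = 2.95 kW = 2950 W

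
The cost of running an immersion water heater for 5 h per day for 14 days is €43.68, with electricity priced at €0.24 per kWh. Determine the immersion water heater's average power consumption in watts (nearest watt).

Energy = €43.68 ÷ €0.24/kWh = 182 kWh
Runtime = 5 h/day × 14 days = 70 h
Power = 182 kWh ÷ 70 h = 2.6 kW = 2600 W

2600 W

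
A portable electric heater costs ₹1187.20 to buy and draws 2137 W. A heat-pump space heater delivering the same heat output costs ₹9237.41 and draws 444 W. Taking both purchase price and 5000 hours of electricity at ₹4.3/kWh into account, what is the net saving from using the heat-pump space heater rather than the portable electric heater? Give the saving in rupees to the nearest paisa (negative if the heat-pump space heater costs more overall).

portable electric heater: ₹1187.20 + (2137/1000) kW × 5000 h × ₹4.3 = ₹1187.20 + ₹45945.5 = ₹47132.7
heat-pump space heater: ₹9237.41 + (444/1000) kW × 5000 h × ₹4.3 = ₹9237.41 + ₹9546 = ₹18783.41
Saving = ₹47132.7 − ₹18783.41 = ₹28349.29

₹28349.29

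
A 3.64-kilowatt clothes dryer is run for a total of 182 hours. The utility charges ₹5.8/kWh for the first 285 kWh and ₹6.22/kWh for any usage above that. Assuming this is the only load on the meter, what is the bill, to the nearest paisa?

Energy = 3.64 kW × 182 h = 662.48 kWh
Tier 1 (0–285 kWh): 285 × ₹5.8 = ₹1653
Above 285 kWh: 377.48 × ₹6.22 = ₹2347.9256
Bill = ₹4000.93

₹4000.93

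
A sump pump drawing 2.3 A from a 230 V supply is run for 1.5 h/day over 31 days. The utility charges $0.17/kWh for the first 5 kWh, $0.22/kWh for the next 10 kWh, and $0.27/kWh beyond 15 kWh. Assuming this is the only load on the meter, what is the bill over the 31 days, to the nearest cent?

Power = 2.3 A × 230 V = 529 W = 0.529 kW
Runtime = 1.5 h/day × 31 days = 46.5 h
Energy = 0.529 kW × 46.5 h = 24.5985 kWh
Tier 1 (0–5 kWh): 5 × $0.17 = $0.85
Tier 2 (5–15 kWh): 10 × $0.22 = $2.2
Above 15 kWh: 9.5985 × $0.27 = $2.591595
Bill = $5.64

$5.64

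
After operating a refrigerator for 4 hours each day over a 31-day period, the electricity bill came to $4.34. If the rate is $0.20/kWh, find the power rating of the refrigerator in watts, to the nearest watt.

Energy = $4.34 ÷ $0.20/kWh = 21.7 kWh
Runtime = 4 h/day × 31 days = 124 h
Power = 21.7 kWh ÷ 124 h = 0.175 kW = 175 W

175 W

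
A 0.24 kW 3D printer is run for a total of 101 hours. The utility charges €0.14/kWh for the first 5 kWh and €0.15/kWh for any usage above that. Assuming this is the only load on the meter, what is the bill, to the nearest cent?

€3.59

Energy = 0.24 kW × 101 h = 24.24 kWh
Tier 1 (0–5 kWh): 5 × €0.14 = €0.7
Above 5 kWh: 19.24 × €0.15 = €2.886
Bill = €3.59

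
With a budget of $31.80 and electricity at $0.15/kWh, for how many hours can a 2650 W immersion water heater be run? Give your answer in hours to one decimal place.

80.0 h

Energy available = $31.80 ÷ $0.15/kWh = 212 kWh
Hours = 212 kWh ÷ 2.65 kW = 80.0 h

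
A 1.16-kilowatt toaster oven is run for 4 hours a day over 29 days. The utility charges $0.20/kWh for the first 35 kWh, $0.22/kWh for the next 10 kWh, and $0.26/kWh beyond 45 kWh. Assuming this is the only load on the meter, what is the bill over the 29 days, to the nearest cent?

Runtime = 4 h/day × 29 days = 116 h
Energy = 1.16 kW × 116 h = 134.56 kWh
Tier 1 (0–35 kWh): 35 × $0.20 = $7
Tier 2 (35–45 kWh): 10 × $0.22 = $2.2
Above 45 kWh: 89.56 × $0.26 = $23.2856
Bill = $32.49

$32.49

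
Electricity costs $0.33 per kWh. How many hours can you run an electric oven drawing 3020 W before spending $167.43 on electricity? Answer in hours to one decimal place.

168.0 h

Energy available = $167.43 ÷ $0.33/kWh = 507.3636 kWh
Hours = 507.3636 kWh ÷ 3.02 kW = 168.0 h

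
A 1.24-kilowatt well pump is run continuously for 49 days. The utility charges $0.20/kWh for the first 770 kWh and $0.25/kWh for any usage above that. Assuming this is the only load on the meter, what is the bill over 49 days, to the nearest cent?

$326.06

Runtime = 24 h × 49 = 1176 h
Energy = 1.24 kW × 1176 h = 1458.24 kWh
Tier 1 (0–770 kWh): 770 × $0.20 = $154
Above 770 kWh: 688.24 × $0.25 = $172.06
Bill = $326.06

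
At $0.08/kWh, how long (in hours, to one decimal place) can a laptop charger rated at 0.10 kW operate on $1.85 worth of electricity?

Energy available = $1.85 ÷ $0.08/kWh = 23.125 kWh
Hours = 23.125 kWh ÷ 0.1 kW = 231.3 h

231.3 h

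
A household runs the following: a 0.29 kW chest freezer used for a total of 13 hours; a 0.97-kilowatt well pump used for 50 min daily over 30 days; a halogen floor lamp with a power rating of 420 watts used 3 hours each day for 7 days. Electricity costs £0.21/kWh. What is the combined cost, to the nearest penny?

chest freezer: 0.29 kW × 13 h = 3.77 kWh
well pump: Runtime = 50 min × 30 = 1500 min = 25 h
well pump: 0.97 kW × 25 h = 24.25 kWh
halogen floor lamp: Runtime = 3 h/day × 7 days = 21 h
halogen floor lamp: 0.42 kW × 21 h = 8.82 kWh
Total energy = 36.84 kWh
Cost = 36.84 × £0.21 = £7.74

£7.74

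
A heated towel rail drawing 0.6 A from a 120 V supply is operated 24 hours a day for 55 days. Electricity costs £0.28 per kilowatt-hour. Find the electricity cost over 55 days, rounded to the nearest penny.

£26.61

Power = 0.6 A × 120 V = 72 W = 0.072 kW
Runtime = 24 h × 55 = 1320 h
Energy = 0.072 kW × 1320 h = 95.04 kWh
Cost = 95.04 kWh × £0.28/kWh = £26.61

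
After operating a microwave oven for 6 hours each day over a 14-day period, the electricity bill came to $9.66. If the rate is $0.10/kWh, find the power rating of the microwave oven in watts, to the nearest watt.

Energy = $9.66 ÷ $0.10/kWh = 96.6 kWh
Runtime = 6 h/day × 14 days = 84 h
Power = 96.6 kWh ÷ 84 h = 1.15 kW = 1150 W

1150 W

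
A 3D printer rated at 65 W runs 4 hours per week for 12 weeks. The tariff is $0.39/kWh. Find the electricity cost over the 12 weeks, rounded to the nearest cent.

$1.22

Runtime = 4 h/week × 12 weeks = 48 h
Energy = 0.065 kW × 48 h = 3.12 kWh
Cost = 3.12 kWh × $0.39/kWh = $1.22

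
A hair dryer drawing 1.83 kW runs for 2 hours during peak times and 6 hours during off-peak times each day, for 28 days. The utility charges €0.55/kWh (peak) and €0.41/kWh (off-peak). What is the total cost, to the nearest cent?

€182.41

Peak energy = 1.83 kW × 2 h × 28 = 102.48 kWh
Off-peak energy = 1.83 kW × 6 h × 28 = 307.44 kWh
Cost = 102.48 × €0.55 + 307.44 × €0.41 = €56.364 + €126.0504 = €182.41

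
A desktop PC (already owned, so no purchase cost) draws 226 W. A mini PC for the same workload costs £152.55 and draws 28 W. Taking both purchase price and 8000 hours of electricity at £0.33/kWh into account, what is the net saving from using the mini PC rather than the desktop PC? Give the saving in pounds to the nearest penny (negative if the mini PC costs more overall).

desktop PC: £0.00 + (226/1000) kW × 8000 h × £0.33 = £0.00 + £596.64 = £596.64
mini PC: £152.55 + (28/1000) kW × 8000 h × £0.33 = £152.55 + £73.92 = £226.47
Saving = £596.64 − £226.47 = £370.17

£370.17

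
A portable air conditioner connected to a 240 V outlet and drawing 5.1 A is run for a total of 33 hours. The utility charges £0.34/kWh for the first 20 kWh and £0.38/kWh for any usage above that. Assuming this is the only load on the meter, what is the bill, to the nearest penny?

£14.55

Power = 5.1 A × 240 V = 1224 W = 1.224 kW
Energy = 1.224 kW × 33 h = 40.392 kWh
Tier 1 (0–20 kWh): 20 × £0.34 = £6.8
Above 20 kWh: 20.392 × £0.38 = £7.74896
Bill = £14.55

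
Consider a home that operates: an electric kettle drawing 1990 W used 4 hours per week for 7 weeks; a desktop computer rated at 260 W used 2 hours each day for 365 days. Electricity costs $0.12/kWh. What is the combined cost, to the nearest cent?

$29.46

electric kettle: Runtime = 4 h/week × 7 weeks = 28 h
electric kettle: 1.99 kW × 28 h = 55.72 kWh
desktop computer: Runtime = 2 h/day × 365 days = 730 h
desktop computer: 0.26 kW × 730 h = 189.8 kWh
Total energy = 245.52 kWh
Cost = 245.52 × $0.12 = $29.46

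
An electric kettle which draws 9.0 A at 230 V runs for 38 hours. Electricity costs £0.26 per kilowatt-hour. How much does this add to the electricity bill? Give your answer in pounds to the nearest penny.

£20.45

Power = 9.0 A × 230 V = 2070 W = 2.07 kW
Energy = 2.07 kW × 38 h = 78.66 kWh
Cost = 78.66 kWh × £0.26/kWh = £20.45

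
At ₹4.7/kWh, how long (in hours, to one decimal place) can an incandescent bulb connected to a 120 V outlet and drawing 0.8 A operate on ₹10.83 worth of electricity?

24.0 h

Power = 0.8 A × 120 V = 96 W = 0.096 kW
Energy available = ₹10.83 ÷ ₹4.7/kWh = 2.3043 kWh
Hours = 2.3043 kWh ÷ 0.096 kW = 24.0 h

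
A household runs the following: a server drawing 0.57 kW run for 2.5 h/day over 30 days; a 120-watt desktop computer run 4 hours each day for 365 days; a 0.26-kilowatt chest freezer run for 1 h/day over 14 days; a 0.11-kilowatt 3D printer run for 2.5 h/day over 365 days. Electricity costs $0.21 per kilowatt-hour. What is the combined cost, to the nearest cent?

server: Runtime = 2.5 h/day × 30 days = 75 h
server: 0.57 kW × 75 h = 42.75 kWh
desktop computer: Runtime = 4 h/day × 365 days = 1460 h
desktop computer: 0.12 kW × 1460 h = 175.2 kWh
chest freezer: Runtime = 1 h/day × 14 days = 14 h
chest freezer: 0.26 kW × 14 h = 3.64 kWh
3D printer: Runtime = 2.5 h/day × 365 days = 912.5 h
3D printer: 0.11 kW × 912.5 h = 100.375 kWh
Total energy = 321.965 kWh
Cost = 321.965 × $0.21 = $67.61

$67.61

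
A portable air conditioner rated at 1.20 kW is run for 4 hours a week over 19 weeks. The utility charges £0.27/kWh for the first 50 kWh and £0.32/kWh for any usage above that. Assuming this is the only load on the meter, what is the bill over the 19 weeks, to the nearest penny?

Runtime = 4 h/week × 19 weeks = 76 h
Energy = 1.2 kW × 76 h = 91.2 kWh
Tier 1 (0–50 kWh): 50 × £0.27 = £13.5
Above 50 kWh: 41.2 × £0.32 = £13.184
Bill = £26.68

£26.68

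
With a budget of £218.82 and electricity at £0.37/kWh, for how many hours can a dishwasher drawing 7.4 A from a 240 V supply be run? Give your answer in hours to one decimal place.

333.0 h

Power = 7.4 A × 240 V = 1776 W = 1.776 kW
Energy available = £218.82 ÷ £0.37/kWh = 591.4054 kWh
Hours = 591.4054 kWh ÷ 1.776 kW = 333.0 h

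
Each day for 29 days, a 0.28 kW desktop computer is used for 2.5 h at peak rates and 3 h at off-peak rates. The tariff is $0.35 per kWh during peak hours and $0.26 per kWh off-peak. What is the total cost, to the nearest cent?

$13.44

Peak energy = 0.28 kW × 2.5 h × 29 = 20.3 kWh
Off-peak energy = 0.28 kW × 3 h × 29 = 24.36 kWh
Cost = 20.3 × $0.35 + 24.36 × $0.26 = $7.105 + $6.3336 = $13.44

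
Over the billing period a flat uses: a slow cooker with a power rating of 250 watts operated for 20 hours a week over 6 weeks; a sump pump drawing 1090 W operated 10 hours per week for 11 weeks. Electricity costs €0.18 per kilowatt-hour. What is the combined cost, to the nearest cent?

€26.98

slow cooker: Runtime = 20 h/week × 6 weeks = 120 h
slow cooker: 0.25 kW × 120 h = 30 kWh
sump pump: Runtime = 10 h/week × 11 weeks = 110 h
sump pump: 1.09 kW × 110 h = 119.9 kWh
Total energy = 149.9 kWh
Cost = 149.9 × €0.18 = €26.98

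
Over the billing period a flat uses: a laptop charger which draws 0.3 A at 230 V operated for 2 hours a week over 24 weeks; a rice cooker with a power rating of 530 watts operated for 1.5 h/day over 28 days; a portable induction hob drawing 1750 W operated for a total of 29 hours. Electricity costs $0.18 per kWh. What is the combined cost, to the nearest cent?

$13.74

laptop charger: Power = 0.3 A × 230 V = 69 W = 0.069 kW
laptop charger: Runtime = 2 h/week × 24 weeks = 48 h
laptop charger: 0.069 kW × 48 h = 3.312 kWh
rice cooker: Runtime = 1.5 h/day × 28 days = 42 h
rice cooker: 0.53 kW × 42 h = 22.26 kWh
portable induction hob: 1.75 kW × 29 h = 50.75 kWh
Total energy = 76.322 kWh
Cost = 76.322 × $0.18 = $13.74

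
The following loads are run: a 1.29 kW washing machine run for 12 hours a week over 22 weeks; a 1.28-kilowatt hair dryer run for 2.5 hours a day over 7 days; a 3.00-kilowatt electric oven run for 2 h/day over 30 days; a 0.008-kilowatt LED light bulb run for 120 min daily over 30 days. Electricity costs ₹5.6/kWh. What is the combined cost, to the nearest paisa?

washing machine: Runtime = 12 h/week × 22 weeks = 264 h
washing machine: 1.29 kW × 264 h = 340.56 kWh
hair dryer: Runtime = 2.5 h/day × 7 days = 17.5 h
hair dryer: 1.28 kW × 17.5 h = 22.4 kWh
electric oven: Runtime = 2 h/day × 30 days = 60 h
electric oven: 3 kW × 60 h = 180 kWh
LED light bulb: Runtime = 120 min × 30 = 3600 min = 60 h
LED light bulb: 0.008 kW × 60 h = 0.48 kWh
Total energy = 543.44 kWh
Cost = 543.44 × ₹5.6 = ₹3043.26

₹3043.26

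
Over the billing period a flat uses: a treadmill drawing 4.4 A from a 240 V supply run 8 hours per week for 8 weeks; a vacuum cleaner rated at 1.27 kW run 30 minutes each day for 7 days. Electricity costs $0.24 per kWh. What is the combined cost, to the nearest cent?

$17.29

treadmill: Power = 4.4 A × 240 V = 1056 W = 1.056 kW
treadmill: Runtime = 8 h/week × 8 weeks = 64 h
treadmill: 1.056 kW × 64 h = 67.584 kWh
vacuum cleaner: Runtime = 30 min × 7 = 210 min = 3.5 h
vacuum cleaner: 1.27 kW × 3.5 h = 4.445 kWh
Total energy = 72.029 kWh
Cost = 72.029 × $0.24 = $17.29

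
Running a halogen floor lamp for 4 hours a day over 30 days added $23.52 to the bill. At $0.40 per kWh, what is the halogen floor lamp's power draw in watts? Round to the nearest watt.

490 W

Energy = $23.52 ÷ $0.40/kWh = 58.8 kWh
Runtime = 4 h/day × 30 days = 120 h
Power = 58.8 kWh ÷ 120 h = 0.49 kW = 490 W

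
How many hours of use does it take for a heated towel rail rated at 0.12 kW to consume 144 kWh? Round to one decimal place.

Hours = 144 kWh ÷ 0.12 kW = 1200.0 h

1200.0 h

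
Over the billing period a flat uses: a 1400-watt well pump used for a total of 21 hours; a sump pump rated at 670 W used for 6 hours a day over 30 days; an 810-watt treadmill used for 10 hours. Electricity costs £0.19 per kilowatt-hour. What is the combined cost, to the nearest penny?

well pump: 1.4 kW × 21 h = 29.4 kWh
sump pump: Runtime = 6 h/day × 30 days = 180 h
sump pump: 0.67 kW × 180 h = 120.6 kWh
treadmill: 0.81 kW × 10 h = 8.1 kWh
Total energy = 158.1 kWh
Cost = 158.1 × £0.19 = £30.04

£30.04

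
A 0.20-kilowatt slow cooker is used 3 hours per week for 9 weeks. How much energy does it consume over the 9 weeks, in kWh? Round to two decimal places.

5.40 kWh

Runtime = 3 h/week × 9 weeks = 27 h
Energy = 0.2 kW × 27 h = 5.4 kWh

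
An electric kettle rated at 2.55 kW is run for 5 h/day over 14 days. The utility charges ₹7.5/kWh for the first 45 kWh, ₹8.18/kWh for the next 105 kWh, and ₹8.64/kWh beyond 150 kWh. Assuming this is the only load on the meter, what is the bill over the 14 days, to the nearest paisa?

₹1442.64

Runtime = 5 h/day × 14 days = 70 h
Energy = 2.55 kW × 70 h = 178.5 kWh
Tier 1 (0–45 kWh): 45 × ₹7.5 = ₹337.5
Tier 2 (45–150 kWh): 105 × ₹8.18 = ₹858.9
Above 150 kWh: 28.5 × ₹8.64 = ₹246.24
Bill = ₹1442.64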